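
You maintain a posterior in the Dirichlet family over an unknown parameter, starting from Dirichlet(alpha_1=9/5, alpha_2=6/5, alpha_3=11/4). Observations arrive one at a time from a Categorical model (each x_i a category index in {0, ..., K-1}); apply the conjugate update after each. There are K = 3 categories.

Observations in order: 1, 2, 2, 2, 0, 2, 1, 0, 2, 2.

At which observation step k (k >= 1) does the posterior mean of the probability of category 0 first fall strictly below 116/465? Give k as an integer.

obs 1: x=1 → posterior Dirichlet(9/5, 11/5, 11/4)
obs 2: x=2 → posterior Dirichlet(9/5, 11/5, 15/4)
obs 3: x=2 → posterior Dirichlet(9/5, 11/5, 19/4)
obs 4: x=2 → posterior Dirichlet(9/5, 11/5, 23/4)
obs 5: x=0 → posterior Dirichlet(14/5, 11/5, 23/4)
obs 6: x=2 → posterior Dirichlet(14/5, 11/5, 27/4)
obs 7: x=1 → posterior Dirichlet(14/5, 16/5, 27/4)
obs 8: x=0 → posterior Dirichlet(19/5, 16/5, 27/4)
obs 9: x=2 → posterior Dirichlet(19/5, 16/5, 31/4)
obs 10: x=2 → posterior Dirichlet(19/5, 16/5, 35/4)

k = 2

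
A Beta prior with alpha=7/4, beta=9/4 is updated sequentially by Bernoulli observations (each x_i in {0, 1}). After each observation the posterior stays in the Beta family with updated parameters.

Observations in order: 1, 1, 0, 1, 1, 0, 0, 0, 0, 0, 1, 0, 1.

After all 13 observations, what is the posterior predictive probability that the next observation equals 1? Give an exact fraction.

obs 1: x=1 → posterior Beta(11/4, 9/4)
obs 2: x=1 → posterior Beta(15/4, 9/4)
obs 3: x=0 → posterior Beta(15/4, 13/4)
obs 4: x=1 → posterior Beta(19/4, 13/4)
obs 5: x=1 → posterior Beta(23/4, 13/4)
obs 6: x=0 → posterior Beta(23/4, 17/4)
obs 7: x=0 → posterior Beta(23/4, 21/4)
obs 8: x=0 → posterior Beta(23/4, 25/4)
obs 9: x=0 → posterior Beta(23/4, 29/4)
obs 10: x=0 → posterior Beta(23/4, 33/4)
obs 11: x=1 → posterior Beta(27/4, 33/4)
obs 12: x=0 → posterior Beta(27/4, 37/4)
obs 13: x=1 → posterior Beta(31/4, 37/4)

31/68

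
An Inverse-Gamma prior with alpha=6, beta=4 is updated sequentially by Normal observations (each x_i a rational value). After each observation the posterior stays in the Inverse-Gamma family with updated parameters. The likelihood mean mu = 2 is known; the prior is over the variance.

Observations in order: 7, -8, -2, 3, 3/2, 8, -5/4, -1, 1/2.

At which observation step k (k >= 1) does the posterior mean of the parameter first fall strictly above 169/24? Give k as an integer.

k = 2

obs 1: x=7 → posterior Inverse-Gamma(13/2, 33/2)
obs 2: x=-8 → posterior Inverse-Gamma(7, 133/2)
obs 3: x=-2 → posterior Inverse-Gamma(15/2, 149/2)
obs 4: x=3 → posterior Inverse-Gamma(8, 75)
obs 5: x=3/2 → posterior Inverse-Gamma(17/2, 601/8)
obs 6: x=8 → posterior Inverse-Gamma(9, 745/8)
obs 7: x=-5/4 → posterior Inverse-Gamma(19/2, 3149/32)
obs 8: x=-1 → posterior Inverse-Gamma(10, 3293/32)
obs 9: x=1/2 → posterior Inverse-Gamma(21/2, 3329/32)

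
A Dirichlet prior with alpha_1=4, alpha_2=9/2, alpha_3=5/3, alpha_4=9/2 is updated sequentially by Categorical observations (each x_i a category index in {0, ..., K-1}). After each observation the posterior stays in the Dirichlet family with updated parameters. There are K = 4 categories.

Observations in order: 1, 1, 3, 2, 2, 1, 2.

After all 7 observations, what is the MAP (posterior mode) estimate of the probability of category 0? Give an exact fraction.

obs 1: x=1 → posterior Dirichlet(4, 11/2, 5/3, 9/2)
obs 2: x=1 → posterior Dirichlet(4, 13/2, 5/3, 9/2)
obs 3: x=3 → posterior Dirichlet(4, 13/2, 5/3, 11/2)
obs 4: x=2 → posterior Dirichlet(4, 13/2, 8/3, 11/2)
obs 5: x=2 → posterior Dirichlet(4, 13/2, 11/3, 11/2)
obs 6: x=1 → posterior Dirichlet(4, 15/2, 11/3, 11/2)
obs 7: x=2 → posterior Dirichlet(4, 15/2, 14/3, 11/2)

9/53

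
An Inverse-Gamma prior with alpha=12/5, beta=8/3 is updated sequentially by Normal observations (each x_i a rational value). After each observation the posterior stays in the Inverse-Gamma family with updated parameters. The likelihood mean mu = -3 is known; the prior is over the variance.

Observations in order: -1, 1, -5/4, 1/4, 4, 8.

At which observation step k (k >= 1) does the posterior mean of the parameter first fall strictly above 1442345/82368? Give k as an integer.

obs 1: x=-1 → posterior Inverse-Gamma(29/10, 14/3)
obs 2: x=1 → posterior Inverse-Gamma(17/5, 38/3)
obs 3: x=-5/4 → posterior Inverse-Gamma(39/10, 1363/96)
obs 4: x=1/4 → posterior Inverse-Gamma(22/5, 935/48)
obs 5: x=4 → posterior Inverse-Gamma(49/10, 2111/48)
obs 6: x=8 → posterior Inverse-Gamma(27/5, 5015/48)

k = 6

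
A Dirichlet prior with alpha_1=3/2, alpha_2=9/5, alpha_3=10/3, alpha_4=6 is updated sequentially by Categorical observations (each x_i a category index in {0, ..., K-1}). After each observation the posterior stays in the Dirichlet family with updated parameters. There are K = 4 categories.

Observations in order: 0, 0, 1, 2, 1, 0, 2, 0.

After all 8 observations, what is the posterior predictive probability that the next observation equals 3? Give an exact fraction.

obs 1: x=0 → posterior Dirichlet(5/2, 9/5, 10/3, 6)
obs 2: x=0 → posterior Dirichlet(7/2, 9/5, 10/3, 6)
obs 3: x=1 → posterior Dirichlet(7/2, 14/5, 10/3, 6)
obs 4: x=2 → posterior Dirichlet(7/2, 14/5, 13/3, 6)
obs 5: x=1 → posterior Dirichlet(7/2, 19/5, 13/3, 6)
obs 6: x=0 → posterior Dirichlet(9/2, 19/5, 13/3, 6)
obs 7: x=2 → posterior Dirichlet(9/2, 19/5, 16/3, 6)
obs 8: x=0 → posterior Dirichlet(11/2, 19/5, 16/3, 6)

180/619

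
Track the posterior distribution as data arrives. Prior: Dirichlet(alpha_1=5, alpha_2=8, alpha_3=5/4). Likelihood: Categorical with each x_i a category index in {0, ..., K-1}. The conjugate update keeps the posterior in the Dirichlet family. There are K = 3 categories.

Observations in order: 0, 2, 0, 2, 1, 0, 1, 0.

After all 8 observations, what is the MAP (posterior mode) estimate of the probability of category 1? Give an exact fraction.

obs 1: x=0 → posterior Dirichlet(6, 8, 5/4)
obs 2: x=2 → posterior Dirichlet(6, 8, 9/4)
obs 3: x=0 → posterior Dirichlet(7, 8, 9/4)
obs 4: x=2 → posterior Dirichlet(7, 8, 13/4)
obs 5: x=1 → posterior Dirichlet(7, 9, 13/4)
obs 6: x=0 → posterior Dirichlet(8, 9, 13/4)
obs 7: x=1 → posterior Dirichlet(8, 10, 13/4)
obs 8: x=0 → posterior Dirichlet(9, 10, 13/4)

36/77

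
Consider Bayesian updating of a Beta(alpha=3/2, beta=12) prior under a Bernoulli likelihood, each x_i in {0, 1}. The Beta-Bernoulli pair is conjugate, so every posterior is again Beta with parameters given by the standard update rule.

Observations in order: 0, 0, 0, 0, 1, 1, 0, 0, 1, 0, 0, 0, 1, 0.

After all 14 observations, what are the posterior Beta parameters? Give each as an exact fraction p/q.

alpha=11/2, beta=22

obs 1: x=0 → posterior Beta(3/2, 13)
obs 2: x=0 → posterior Beta(3/2, 14)
obs 3: x=0 → posterior Beta(3/2, 15)
obs 4: x=0 → posterior Beta(3/2, 16)
obs 5: x=1 → posterior Beta(5/2, 16)
obs 6: x=1 → posterior Beta(7/2, 16)
obs 7: x=0 → posterior Beta(7/2, 17)
obs 8: x=0 → posterior Beta(7/2, 18)
obs 9: x=1 → posterior Beta(9/2, 18)
obs 10: x=0 → posterior Beta(9/2, 19)
obs 11: x=0 → posterior Beta(9/2, 20)
obs 12: x=0 → posterior Beta(9/2, 21)
obs 13: x=1 → posterior Beta(11/2, 21)
obs 14: x=0 → posterior Beta(11/2, 22)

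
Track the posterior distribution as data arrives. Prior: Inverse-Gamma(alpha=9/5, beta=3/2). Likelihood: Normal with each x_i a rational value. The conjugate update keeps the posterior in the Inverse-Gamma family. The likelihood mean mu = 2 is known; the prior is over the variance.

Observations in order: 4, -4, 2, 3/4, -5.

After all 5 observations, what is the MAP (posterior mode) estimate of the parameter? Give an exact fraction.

7485/848

obs 1: x=4 → posterior Inverse-Gamma(23/10, 7/2)
obs 2: x=-4 → posterior Inverse-Gamma(14/5, 43/2)
obs 3: x=2 → posterior Inverse-Gamma(33/10, 43/2)
obs 4: x=3/4 → posterior Inverse-Gamma(19/5, 713/32)
obs 5: x=-5 → posterior Inverse-Gamma(43/10, 1497/32)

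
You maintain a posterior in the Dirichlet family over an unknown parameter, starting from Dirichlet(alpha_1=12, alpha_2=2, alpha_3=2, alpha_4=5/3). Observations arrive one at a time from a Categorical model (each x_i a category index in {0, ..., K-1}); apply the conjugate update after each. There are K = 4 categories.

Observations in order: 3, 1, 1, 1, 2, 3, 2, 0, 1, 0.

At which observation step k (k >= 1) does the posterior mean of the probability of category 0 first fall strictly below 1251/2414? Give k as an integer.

k = 6

obs 1: x=3 → posterior Dirichlet(12, 2, 2, 8/3)
obs 2: x=1 → posterior Dirichlet(12, 3, 2, 8/3)
obs 3: x=1 → posterior Dirichlet(12, 4, 2, 8/3)
obs 4: x=1 → posterior Dirichlet(12, 5, 2, 8/3)
obs 5: x=2 → posterior Dirichlet(12, 5, 3, 8/3)
obs 6: x=3 → posterior Dirichlet(12, 5, 3, 11/3)
obs 7: x=2 → posterior Dirichlet(12, 5, 4, 11/3)
obs 8: x=0 → posterior Dirichlet(13, 5, 4, 11/3)
obs 9: x=1 → posterior Dirichlet(13, 6, 4, 11/3)
obs 10: x=0 → posterior Dirichlet(14, 6, 4, 11/3)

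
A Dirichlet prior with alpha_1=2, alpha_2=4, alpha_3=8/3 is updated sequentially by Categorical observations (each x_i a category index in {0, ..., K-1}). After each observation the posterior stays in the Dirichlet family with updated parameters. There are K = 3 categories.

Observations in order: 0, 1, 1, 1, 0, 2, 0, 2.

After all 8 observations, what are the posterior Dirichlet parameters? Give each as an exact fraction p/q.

alpha_1=5, alpha_2=7, alpha_3=14/3

obs 1: x=0 → posterior Dirichlet(3, 4, 8/3)
obs 2: x=1 → posterior Dirichlet(3, 5, 8/3)
obs 3: x=1 → posterior Dirichlet(3, 6, 8/3)
obs 4: x=1 → posterior Dirichlet(3, 7, 8/3)
obs 5: x=0 → posterior Dirichlet(4, 7, 8/3)
obs 6: x=2 → posterior Dirichlet(4, 7, 11/3)
obs 7: x=0 → posterior Dirichlet(5, 7, 11/3)
obs 8: x=2 → posterior Dirichlet(5, 7, 14/3)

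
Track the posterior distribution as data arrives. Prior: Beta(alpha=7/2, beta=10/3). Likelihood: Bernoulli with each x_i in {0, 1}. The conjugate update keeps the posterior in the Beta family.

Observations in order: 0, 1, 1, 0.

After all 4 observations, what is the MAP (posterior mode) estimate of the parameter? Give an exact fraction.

obs 1: x=0 → posterior Beta(7/2, 13/3)
obs 2: x=1 → posterior Beta(9/2, 13/3)
obs 3: x=1 → posterior Beta(11/2, 13/3)
obs 4: x=0 → posterior Beta(11/2, 16/3)

27/53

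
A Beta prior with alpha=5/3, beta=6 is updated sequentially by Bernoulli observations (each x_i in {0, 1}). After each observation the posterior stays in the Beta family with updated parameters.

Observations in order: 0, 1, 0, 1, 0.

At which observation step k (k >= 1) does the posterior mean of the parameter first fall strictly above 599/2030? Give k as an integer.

obs 1: x=0 → posterior Beta(5/3, 7)
obs 2: x=1 → posterior Beta(8/3, 7)
obs 3: x=0 → posterior Beta(8/3, 8)
obs 4: x=1 → posterior Beta(11/3, 8)
obs 5: x=0 → posterior Beta(11/3, 9)

k = 4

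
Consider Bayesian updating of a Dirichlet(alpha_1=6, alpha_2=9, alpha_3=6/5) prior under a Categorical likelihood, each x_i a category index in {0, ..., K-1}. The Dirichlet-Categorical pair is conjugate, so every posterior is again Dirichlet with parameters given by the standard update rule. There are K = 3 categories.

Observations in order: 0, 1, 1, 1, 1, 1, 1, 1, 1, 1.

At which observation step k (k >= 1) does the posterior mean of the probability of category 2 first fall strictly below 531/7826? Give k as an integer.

k = 2

obs 1: x=0 → posterior Dirichlet(7, 9, 6/5)
obs 2: x=1 → posterior Dirichlet(7, 10, 6/5)
obs 3: x=1 → posterior Dirichlet(7, 11, 6/5)
obs 4: x=1 → posterior Dirichlet(7, 12, 6/5)
obs 5: x=1 → posterior Dirichlet(7, 13, 6/5)
obs 6: x=1 → posterior Dirichlet(7, 14, 6/5)
obs 7: x=1 → posterior Dirichlet(7, 15, 6/5)
obs 8: x=1 → posterior Dirichlet(7, 16, 6/5)
obs 9: x=1 → posterior Dirichlet(7, 17, 6/5)
obs 10: x=1 → posterior Dirichlet(7, 18, 6/5)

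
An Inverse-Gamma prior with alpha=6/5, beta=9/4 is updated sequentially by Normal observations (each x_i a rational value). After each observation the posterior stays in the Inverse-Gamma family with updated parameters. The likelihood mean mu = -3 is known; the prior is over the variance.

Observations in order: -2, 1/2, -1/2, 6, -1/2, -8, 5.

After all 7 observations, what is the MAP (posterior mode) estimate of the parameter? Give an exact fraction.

1335/76

obs 1: x=-2 → posterior Inverse-Gamma(17/10, 11/4)
obs 2: x=1/2 → posterior Inverse-Gamma(11/5, 71/8)
obs 3: x=-1/2 → posterior Inverse-Gamma(27/10, 12)
obs 4: x=6 → posterior Inverse-Gamma(16/5, 105/2)
obs 5: x=-1/2 → posterior Inverse-Gamma(37/10, 445/8)
obs 6: x=-8 → posterior Inverse-Gamma(21/5, 545/8)
obs 7: x=5 → posterior Inverse-Gamma(47/10, 801/8)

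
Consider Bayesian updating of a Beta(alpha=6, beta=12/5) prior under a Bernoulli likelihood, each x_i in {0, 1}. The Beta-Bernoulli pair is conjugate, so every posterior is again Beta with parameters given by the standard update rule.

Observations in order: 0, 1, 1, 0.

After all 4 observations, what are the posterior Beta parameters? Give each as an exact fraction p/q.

alpha=8, beta=22/5

obs 1: x=0 → posterior Beta(6, 17/5)
obs 2: x=1 → posterior Beta(7, 17/5)
obs 3: x=1 → posterior Beta(8, 17/5)
obs 4: x=0 → posterior Beta(8, 22/5)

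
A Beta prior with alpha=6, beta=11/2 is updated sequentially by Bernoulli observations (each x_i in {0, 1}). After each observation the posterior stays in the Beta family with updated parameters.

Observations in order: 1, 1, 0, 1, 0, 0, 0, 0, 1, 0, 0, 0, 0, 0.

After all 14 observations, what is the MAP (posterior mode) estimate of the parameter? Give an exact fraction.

obs 1: x=1 → posterior Beta(7, 11/2)
obs 2: x=1 → posterior Beta(8, 11/2)
obs 3: x=0 → posterior Beta(8, 13/2)
obs 4: x=1 → posterior Beta(9, 13/2)
obs 5: x=0 → posterior Beta(9, 15/2)
obs 6: x=0 → posterior Beta(9, 17/2)
obs 7: x=0 → posterior Beta(9, 19/2)
obs 8: x=0 → posterior Beta(9, 21/2)
obs 9: x=1 → posterior Beta(10, 21/2)
obs 10: x=0 → posterior Beta(10, 23/2)
obs 11: x=0 → posterior Beta(10, 25/2)
obs 12: x=0 → posterior Beta(10, 27/2)
obs 13: x=0 → posterior Beta(10, 29/2)
obs 14: x=0 → posterior Beta(10, 31/2)

18/47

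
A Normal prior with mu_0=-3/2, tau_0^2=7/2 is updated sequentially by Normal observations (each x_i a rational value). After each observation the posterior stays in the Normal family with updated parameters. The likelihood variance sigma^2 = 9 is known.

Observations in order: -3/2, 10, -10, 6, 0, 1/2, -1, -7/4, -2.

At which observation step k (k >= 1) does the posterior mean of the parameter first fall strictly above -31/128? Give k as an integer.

k = 2

obs 1: x=-3/2 → posterior Normal(-3/2, 63/25)
obs 2: x=10 → posterior Normal(65/64, 63/32)
obs 3: x=-10 → posterior Normal(-25/26, 21/13)
obs 4: x=6 → posterior Normal(9/92, 63/46)
obs 5: x=0 → posterior Normal(9/106, 63/53)
obs 6: x=1/2 → posterior Normal(2/15, 21/20)
obs 7: x=-1 → posterior Normal(1/67, 63/67)
obs 8: x=-7/4 → posterior Normal(-45/296, 63/74)
obs 9: x=-2 → posterior Normal(-101/324, 7/9)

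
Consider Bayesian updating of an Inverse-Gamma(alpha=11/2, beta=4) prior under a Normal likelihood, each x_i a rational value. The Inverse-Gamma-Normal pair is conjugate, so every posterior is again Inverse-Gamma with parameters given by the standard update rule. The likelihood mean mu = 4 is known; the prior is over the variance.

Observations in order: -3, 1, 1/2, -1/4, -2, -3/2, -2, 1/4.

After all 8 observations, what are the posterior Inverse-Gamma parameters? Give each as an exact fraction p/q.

obs 1: x=-3 → posterior Inverse-Gamma(6, 57/2)
obs 2: x=1 → posterior Inverse-Gamma(13/2, 33)
obs 3: x=1/2 → posterior Inverse-Gamma(7, 313/8)
obs 4: x=-1/4 → posterior Inverse-Gamma(15/2, 1541/32)
obs 5: x=-2 → posterior Inverse-Gamma(8, 2117/32)
obs 6: x=-3/2 → posterior Inverse-Gamma(17/2, 2601/32)
obs 7: x=-2 → posterior Inverse-Gamma(9, 3177/32)
obs 8: x=1/4 → posterior Inverse-Gamma(19/2, 1701/16)

alpha=19/2, beta=1701/16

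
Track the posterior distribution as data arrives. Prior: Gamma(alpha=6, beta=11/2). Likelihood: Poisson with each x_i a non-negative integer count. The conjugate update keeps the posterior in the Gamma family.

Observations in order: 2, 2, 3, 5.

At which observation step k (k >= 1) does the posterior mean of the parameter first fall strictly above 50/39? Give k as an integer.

k = 2

obs 1: x=2 → posterior Gamma(8, 13/2)
obs 2: x=2 → posterior Gamma(10, 15/2)
obs 3: x=3 → posterior Gamma(13, 17/2)
obs 4: x=5 → posterior Gamma(18, 19/2)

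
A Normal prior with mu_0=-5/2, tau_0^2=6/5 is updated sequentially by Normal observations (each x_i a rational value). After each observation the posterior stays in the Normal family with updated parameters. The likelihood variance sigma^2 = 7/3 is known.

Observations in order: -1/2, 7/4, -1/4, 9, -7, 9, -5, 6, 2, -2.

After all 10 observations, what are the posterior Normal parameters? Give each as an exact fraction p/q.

obs 1: x=-1/2 → posterior Normal(-193/106, 42/53)
obs 2: x=7/4 → posterior Normal(-65/71, 42/71)
obs 3: x=-1/4 → posterior Normal(-139/178, 42/89)
obs 4: x=9 → posterior Normal(185/214, 42/107)
obs 5: x=-7 → posterior Normal(-67/250, 42/125)
obs 6: x=9 → posterior Normal(257/286, 42/143)
obs 7: x=-5 → posterior Normal(11/46, 6/23)
obs 8: x=6 → posterior Normal(293/358, 42/179)
obs 9: x=2 → posterior Normal(365/394, 42/197)
obs 10: x=-2 → posterior Normal(293/430, 42/215)

mu_0=293/430, tau_0^2=42/215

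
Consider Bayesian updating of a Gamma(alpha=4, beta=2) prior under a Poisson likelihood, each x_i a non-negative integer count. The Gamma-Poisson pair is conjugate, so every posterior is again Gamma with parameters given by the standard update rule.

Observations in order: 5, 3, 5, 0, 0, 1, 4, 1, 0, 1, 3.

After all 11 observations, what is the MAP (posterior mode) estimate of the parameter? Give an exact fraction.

2

obs 1: x=5 → posterior Gamma(9, 3)
obs 2: x=3 → posterior Gamma(12, 4)
obs 3: x=5 → posterior Gamma(17, 5)
obs 4: x=0 → posterior Gamma(17, 6)
obs 5: x=0 → posterior Gamma(17, 7)
obs 6: x=1 → posterior Gamma(18, 8)
obs 7: x=4 → posterior Gamma(22, 9)
obs 8: x=1 → posterior Gamma(23, 10)
obs 9: x=0 → posterior Gamma(23, 11)
obs 10: x=1 → posterior Gamma(24, 12)
obs 11: x=3 → posterior Gamma(27, 13)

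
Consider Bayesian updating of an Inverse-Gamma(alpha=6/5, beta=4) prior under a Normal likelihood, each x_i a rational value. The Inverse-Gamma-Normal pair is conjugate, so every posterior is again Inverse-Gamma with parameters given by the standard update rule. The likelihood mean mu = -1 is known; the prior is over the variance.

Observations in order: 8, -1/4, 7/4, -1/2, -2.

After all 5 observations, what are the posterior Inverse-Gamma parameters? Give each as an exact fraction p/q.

alpha=37/10, beta=787/16

obs 1: x=8 → posterior Inverse-Gamma(17/10, 89/2)
obs 2: x=-1/4 → posterior Inverse-Gamma(11/5, 1433/32)
obs 3: x=7/4 → posterior Inverse-Gamma(27/10, 777/16)
obs 4: x=-1/2 → posterior Inverse-Gamma(16/5, 779/16)
obs 5: x=-2 → posterior Inverse-Gamma(37/10, 787/16)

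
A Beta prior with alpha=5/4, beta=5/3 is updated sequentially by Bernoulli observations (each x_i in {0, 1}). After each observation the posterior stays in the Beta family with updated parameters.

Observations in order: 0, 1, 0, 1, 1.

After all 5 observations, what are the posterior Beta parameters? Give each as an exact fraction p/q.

alpha=17/4, beta=11/3

obs 1: x=0 → posterior Beta(5/4, 8/3)
obs 2: x=1 → posterior Beta(9/4, 8/3)
obs 3: x=0 → posterior Beta(9/4, 11/3)
obs 4: x=1 → posterior Beta(13/4, 11/3)
obs 5: x=1 → posterior Beta(17/4, 11/3)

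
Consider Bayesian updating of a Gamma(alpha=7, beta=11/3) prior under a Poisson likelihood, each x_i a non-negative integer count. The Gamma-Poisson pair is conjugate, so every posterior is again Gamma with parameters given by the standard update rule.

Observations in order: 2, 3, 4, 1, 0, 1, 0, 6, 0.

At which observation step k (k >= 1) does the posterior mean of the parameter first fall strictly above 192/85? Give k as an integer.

obs 1: x=2 → posterior Gamma(9, 14/3)
obs 2: x=3 → posterior Gamma(12, 17/3)
obs 3: x=4 → posterior Gamma(16, 20/3)
obs 4: x=1 → posterior Gamma(17, 23/3)
obs 5: x=0 → posterior Gamma(17, 26/3)
obs 6: x=1 → posterior Gamma(18, 29/3)
obs 7: x=0 → posterior Gamma(18, 32/3)
obs 8: x=6 → posterior Gamma(24, 35/3)
obs 9: x=0 → posterior Gamma(24, 38/3)

k = 3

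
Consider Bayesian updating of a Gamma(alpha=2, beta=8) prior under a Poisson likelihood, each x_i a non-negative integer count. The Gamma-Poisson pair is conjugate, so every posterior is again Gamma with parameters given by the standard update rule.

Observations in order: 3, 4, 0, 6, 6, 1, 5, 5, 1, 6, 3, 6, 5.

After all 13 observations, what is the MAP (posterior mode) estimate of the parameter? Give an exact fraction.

obs 1: x=3 → posterior Gamma(5, 9)
obs 2: x=4 → posterior Gamma(9, 10)
obs 3: x=0 → posterior Gamma(9, 11)
obs 4: x=6 → posterior Gamma(15, 12)
obs 5: x=6 → posterior Gamma(21, 13)
obs 6: x=1 → posterior Gamma(22, 14)
obs 7: x=5 → posterior Gamma(27, 15)
obs 8: x=5 → posterior Gamma(32, 16)
obs 9: x=1 → posterior Gamma(33, 17)
obs 10: x=6 → posterior Gamma(39, 18)
obs 11: x=3 → posterior Gamma(42, 19)
obs 12: x=6 → posterior Gamma(48, 20)
obs 13: x=5 → posterior Gamma(53, 21)

52/21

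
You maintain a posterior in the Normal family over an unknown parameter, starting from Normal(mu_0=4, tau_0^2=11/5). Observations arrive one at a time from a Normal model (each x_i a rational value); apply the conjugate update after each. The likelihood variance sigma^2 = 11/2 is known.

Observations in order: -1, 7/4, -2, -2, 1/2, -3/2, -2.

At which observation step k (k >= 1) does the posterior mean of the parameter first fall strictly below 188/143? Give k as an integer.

k = 4

obs 1: x=-1 → posterior Normal(18/7, 11/7)
obs 2: x=7/4 → posterior Normal(43/18, 11/9)
obs 3: x=-2 → posterior Normal(35/22, 1)
obs 4: x=-2 → posterior Normal(27/26, 11/13)
obs 5: x=1/2 → posterior Normal(29/30, 11/15)
obs 6: x=-3/2 → posterior Normal(23/34, 11/17)
obs 7: x=-2 → posterior Normal(15/38, 11/19)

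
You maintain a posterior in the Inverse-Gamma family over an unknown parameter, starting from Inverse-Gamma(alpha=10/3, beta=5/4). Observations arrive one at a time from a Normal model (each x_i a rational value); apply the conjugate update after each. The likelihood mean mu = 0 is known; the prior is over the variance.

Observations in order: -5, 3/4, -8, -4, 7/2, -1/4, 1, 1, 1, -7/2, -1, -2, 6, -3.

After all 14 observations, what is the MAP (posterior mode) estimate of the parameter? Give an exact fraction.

4455/544

obs 1: x=-5 → posterior Inverse-Gamma(23/6, 55/4)
obs 2: x=3/4 → posterior Inverse-Gamma(13/3, 449/32)
obs 3: x=-8 → posterior Inverse-Gamma(29/6, 1473/32)
obs 4: x=-4 → posterior Inverse-Gamma(16/3, 1729/32)
obs 5: x=7/2 → posterior Inverse-Gamma(35/6, 1925/32)
obs 6: x=-1/4 → posterior Inverse-Gamma(19/3, 963/16)
obs 7: x=1 → posterior Inverse-Gamma(41/6, 971/16)
obs 8: x=1 → posterior Inverse-Gamma(22/3, 979/16)
obs 9: x=1 → posterior Inverse-Gamma(47/6, 987/16)
obs 10: x=-7/2 → posterior Inverse-Gamma(25/3, 1085/16)
obs 11: x=-1 → posterior Inverse-Gamma(53/6, 1093/16)
obs 12: x=-2 → posterior Inverse-Gamma(28/3, 1125/16)
obs 13: x=6 → posterior Inverse-Gamma(59/6, 1413/16)
obs 14: x=-3 → posterior Inverse-Gamma(31/3, 1485/16)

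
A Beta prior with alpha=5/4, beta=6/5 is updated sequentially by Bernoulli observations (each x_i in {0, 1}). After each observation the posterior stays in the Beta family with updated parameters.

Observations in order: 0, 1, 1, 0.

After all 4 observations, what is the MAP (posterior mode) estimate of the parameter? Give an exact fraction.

obs 1: x=0 → posterior Beta(5/4, 11/5)
obs 2: x=1 → posterior Beta(9/4, 11/5)
obs 3: x=1 → posterior Beta(13/4, 11/5)
obs 4: x=0 → posterior Beta(13/4, 16/5)

45/89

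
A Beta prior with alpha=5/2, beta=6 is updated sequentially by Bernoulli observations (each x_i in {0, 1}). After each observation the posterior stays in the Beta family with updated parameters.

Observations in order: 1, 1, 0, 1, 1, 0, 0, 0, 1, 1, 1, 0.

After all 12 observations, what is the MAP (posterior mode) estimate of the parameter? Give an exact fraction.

obs 1: x=1 → posterior Beta(7/2, 6)
obs 2: x=1 → posterior Beta(9/2, 6)
obs 3: x=0 → posterior Beta(9/2, 7)
obs 4: x=1 → posterior Beta(11/2, 7)
obs 5: x=1 → posterior Beta(13/2, 7)
obs 6: x=0 → posterior Beta(13/2, 8)
obs 7: x=0 → posterior Beta(13/2, 9)
obs 8: x=0 → posterior Beta(13/2, 10)
obs 9: x=1 → posterior Beta(15/2, 10)
obs 10: x=1 → posterior Beta(17/2, 10)
obs 11: x=1 → posterior Beta(19/2, 10)
obs 12: x=0 → posterior Beta(19/2, 11)

17/37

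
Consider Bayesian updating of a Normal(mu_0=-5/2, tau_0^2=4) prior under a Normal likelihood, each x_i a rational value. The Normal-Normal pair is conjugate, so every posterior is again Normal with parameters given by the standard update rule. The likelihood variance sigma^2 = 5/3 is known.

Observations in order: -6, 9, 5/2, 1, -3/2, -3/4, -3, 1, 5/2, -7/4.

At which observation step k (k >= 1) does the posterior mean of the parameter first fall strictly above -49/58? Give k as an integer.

k = 2

obs 1: x=-6 → posterior Normal(-169/34, 20/17)
obs 2: x=9 → posterior Normal(47/58, 20/29)
obs 3: x=5/2 → posterior Normal(107/82, 20/41)
obs 4: x=1 → posterior Normal(131/106, 20/53)
obs 5: x=-3/2 → posterior Normal(19/26, 4/13)
obs 6: x=-3/4 → posterior Normal(1/2, 20/77)
obs 7: x=-3 → posterior Normal(5/178, 20/89)
obs 8: x=1 → posterior Normal(29/202, 20/101)
obs 9: x=5/2 → posterior Normal(89/226, 20/113)
obs 10: x=-7/4 → posterior Normal(47/250, 4/25)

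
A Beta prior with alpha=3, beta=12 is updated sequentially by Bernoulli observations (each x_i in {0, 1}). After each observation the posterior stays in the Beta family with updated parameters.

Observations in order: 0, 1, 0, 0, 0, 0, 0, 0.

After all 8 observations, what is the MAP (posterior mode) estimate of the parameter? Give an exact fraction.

1/7

obs 1: x=0 → posterior Beta(3, 13)
obs 2: x=1 → posterior Beta(4, 13)
obs 3: x=0 → posterior Beta(4, 14)
obs 4: x=0 → posterior Beta(4, 15)
obs 5: x=0 → posterior Beta(4, 16)
obs 6: x=0 → posterior Beta(4, 17)
obs 7: x=0 → posterior Beta(4, 18)
obs 8: x=0 → posterior Beta(4, 19)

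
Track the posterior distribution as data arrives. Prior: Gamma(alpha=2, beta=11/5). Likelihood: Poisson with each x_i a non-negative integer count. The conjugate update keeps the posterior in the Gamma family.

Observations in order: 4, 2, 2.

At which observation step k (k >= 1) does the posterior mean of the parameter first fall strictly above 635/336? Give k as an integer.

k = 2

obs 1: x=4 → posterior Gamma(6, 16/5)
obs 2: x=2 → posterior Gamma(8, 21/5)
obs 3: x=2 → posterior Gamma(10, 26/5)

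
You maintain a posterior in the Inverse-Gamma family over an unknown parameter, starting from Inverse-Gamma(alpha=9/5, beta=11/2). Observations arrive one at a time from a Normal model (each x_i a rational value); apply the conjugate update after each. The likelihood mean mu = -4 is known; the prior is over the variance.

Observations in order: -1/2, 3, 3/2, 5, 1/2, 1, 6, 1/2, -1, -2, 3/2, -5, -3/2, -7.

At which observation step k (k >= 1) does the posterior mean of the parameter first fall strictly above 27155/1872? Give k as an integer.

obs 1: x=-1/2 → posterior Inverse-Gamma(23/10, 93/8)
obs 2: x=3 → posterior Inverse-Gamma(14/5, 289/8)
obs 3: x=3/2 → posterior Inverse-Gamma(33/10, 205/4)
obs 4: x=5 → posterior Inverse-Gamma(19/5, 367/4)
obs 5: x=1/2 → posterior Inverse-Gamma(43/10, 815/8)
obs 6: x=1 → posterior Inverse-Gamma(24/5, 915/8)
obs 7: x=6 → posterior Inverse-Gamma(53/10, 1315/8)
obs 8: x=1/2 → posterior Inverse-Gamma(29/5, 349/2)
obs 9: x=-1 → posterior Inverse-Gamma(63/10, 179)
obs 10: x=-2 → posterior Inverse-Gamma(34/5, 181)
obs 11: x=3/2 → posterior Inverse-Gamma(73/10, 1569/8)
obs 12: x=-5 → posterior Inverse-Gamma(39/5, 1573/8)
obs 13: x=-3/2 → posterior Inverse-Gamma(83/10, 799/4)
obs 14: x=-7 → posterior Inverse-Gamma(44/5, 817/4)

k = 2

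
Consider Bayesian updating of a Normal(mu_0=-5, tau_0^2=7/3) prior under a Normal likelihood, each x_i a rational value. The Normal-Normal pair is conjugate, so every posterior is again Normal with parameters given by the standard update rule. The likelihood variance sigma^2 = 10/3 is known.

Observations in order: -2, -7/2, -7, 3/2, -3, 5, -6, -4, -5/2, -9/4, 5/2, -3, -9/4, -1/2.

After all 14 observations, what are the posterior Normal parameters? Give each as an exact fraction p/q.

obs 1: x=-2 → posterior Normal(-64/17, 70/51)
obs 2: x=-7/2 → posterior Normal(-59/16, 35/36)
obs 3: x=-7 → posterior Normal(-275/62, 70/93)
obs 4: x=3/2 → posterior Normal(-127/38, 35/57)
obs 5: x=-3 → posterior Normal(-148/45, 14/27)
obs 6: x=5 → posterior Normal(-113/52, 35/78)
obs 7: x=-6 → posterior Normal(-155/59, 70/177)
obs 8: x=-4 → posterior Normal(-61/22, 35/99)
obs 9: x=-5/2 → posterior Normal(-401/146, 70/219)
obs 10: x=-9/4 → posterior Normal(-173/64, 7/24)
obs 11: x=5/2 → posterior Normal(-265/116, 70/261)
obs 12: x=-3 → posterior Normal(-879/376, 35/141)
obs 13: x=-9/4 → posterior Normal(-471/202, 70/303)
obs 14: x=-1/2 → posterior Normal(-239/108, 35/162)

mu_0=-239/108, tau_0^2=35/162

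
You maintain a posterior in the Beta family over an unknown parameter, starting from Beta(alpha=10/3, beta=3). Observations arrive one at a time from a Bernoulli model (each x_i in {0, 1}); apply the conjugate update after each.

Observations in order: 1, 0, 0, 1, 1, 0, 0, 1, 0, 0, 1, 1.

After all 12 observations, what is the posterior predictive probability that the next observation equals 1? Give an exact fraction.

obs 1: x=1 → posterior Beta(13/3, 3)
obs 2: x=0 → posterior Beta(13/3, 4)
obs 3: x=0 → posterior Beta(13/3, 5)
obs 4: x=1 → posterior Beta(16/3, 5)
obs 5: x=1 → posterior Beta(19/3, 5)
obs 6: x=0 → posterior Beta(19/3, 6)
obs 7: x=0 → posterior Beta(19/3, 7)
obs 8: x=1 → posterior Beta(22/3, 7)
obs 9: x=0 → posterior Beta(22/3, 8)
obs 10: x=0 → posterior Beta(22/3, 9)
obs 11: x=1 → posterior Beta(25/3, 9)
obs 12: x=1 → posterior Beta(28/3, 9)

28/55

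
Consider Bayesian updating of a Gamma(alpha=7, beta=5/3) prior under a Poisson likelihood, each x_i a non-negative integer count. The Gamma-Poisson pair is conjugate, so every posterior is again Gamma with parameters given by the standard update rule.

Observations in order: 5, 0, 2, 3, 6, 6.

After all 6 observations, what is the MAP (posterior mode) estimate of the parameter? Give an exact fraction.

84/23

obs 1: x=5 → posterior Gamma(12, 8/3)
obs 2: x=0 → posterior Gamma(12, 11/3)
obs 3: x=2 → posterior Gamma(14, 14/3)
obs 4: x=3 → posterior Gamma(17, 17/3)
obs 5: x=6 → posterior Gamma(23, 20/3)
obs 6: x=6 → posterior Gamma(29, 23/3)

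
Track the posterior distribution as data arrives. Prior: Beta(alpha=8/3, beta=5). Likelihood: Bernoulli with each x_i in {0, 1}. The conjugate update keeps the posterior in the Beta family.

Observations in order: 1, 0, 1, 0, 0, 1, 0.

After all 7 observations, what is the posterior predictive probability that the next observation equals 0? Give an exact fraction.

obs 1: x=1 → posterior Beta(11/3, 5)
obs 2: x=0 → posterior Beta(11/3, 6)
obs 3: x=1 → posterior Beta(14/3, 6)
obs 4: x=0 → posterior Beta(14/3, 7)
obs 5: x=0 → posterior Beta(14/3, 8)
obs 6: x=1 → posterior Beta(17/3, 8)
obs 7: x=0 → posterior Beta(17/3, 9)

27/44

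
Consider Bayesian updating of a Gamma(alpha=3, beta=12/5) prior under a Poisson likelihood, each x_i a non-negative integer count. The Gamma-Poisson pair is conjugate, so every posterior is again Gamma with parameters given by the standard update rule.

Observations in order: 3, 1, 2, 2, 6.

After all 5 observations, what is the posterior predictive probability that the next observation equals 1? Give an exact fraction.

38801474970212988209352487945/165381614442044595841154678784

obs 1: x=3 → posterior Gamma(6, 17/5)
obs 2: x=1 → posterior Gamma(7, 22/5)
obs 3: x=2 → posterior Gamma(9, 27/5)
obs 4: x=2 → posterior Gamma(11, 32/5)
obs 5: x=6 → posterior Gamma(17, 37/5)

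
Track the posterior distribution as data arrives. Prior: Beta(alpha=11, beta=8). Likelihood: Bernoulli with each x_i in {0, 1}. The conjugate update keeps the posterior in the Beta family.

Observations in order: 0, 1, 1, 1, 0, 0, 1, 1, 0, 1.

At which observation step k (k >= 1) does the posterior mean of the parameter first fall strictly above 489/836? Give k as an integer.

k = 3

obs 1: x=0 → posterior Beta(11, 9)
obs 2: x=1 → posterior Beta(12, 9)
obs 3: x=1 → posterior Beta(13, 9)
obs 4: x=1 → posterior Beta(14, 9)
obs 5: x=0 → posterior Beta(14, 10)
obs 6: x=0 → posterior Beta(14, 11)
obs 7: x=1 → posterior Beta(15, 11)
obs 8: x=1 → posterior Beta(16, 11)
obs 9: x=0 → posterior Beta(16, 12)
obs 10: x=1 → posterior Beta(17, 12)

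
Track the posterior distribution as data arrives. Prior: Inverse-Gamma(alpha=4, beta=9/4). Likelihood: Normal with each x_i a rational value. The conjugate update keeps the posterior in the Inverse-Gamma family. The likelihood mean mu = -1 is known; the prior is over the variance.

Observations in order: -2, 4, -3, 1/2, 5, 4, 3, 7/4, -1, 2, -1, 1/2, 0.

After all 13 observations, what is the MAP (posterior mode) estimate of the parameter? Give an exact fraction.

2137/368

obs 1: x=-2 → posterior Inverse-Gamma(9/2, 11/4)
obs 2: x=4 → posterior Inverse-Gamma(5, 61/4)
obs 3: x=-3 → posterior Inverse-Gamma(11/2, 69/4)
obs 4: x=1/2 → posterior Inverse-Gamma(6, 147/8)
obs 5: x=5 → posterior Inverse-Gamma(13/2, 291/8)
obs 6: x=4 → posterior Inverse-Gamma(7, 391/8)
obs 7: x=3 → posterior Inverse-Gamma(15/2, 455/8)
obs 8: x=7/4 → posterior Inverse-Gamma(8, 1941/32)
obs 9: x=-1 → posterior Inverse-Gamma(17/2, 1941/32)
obs 10: x=2 → posterior Inverse-Gamma(9, 2085/32)
obs 11: x=-1 → posterior Inverse-Gamma(19/2, 2085/32)
obs 12: x=1/2 → posterior Inverse-Gamma(10, 2121/32)
obs 13: x=0 → posterior Inverse-Gamma(21/2, 2137/32)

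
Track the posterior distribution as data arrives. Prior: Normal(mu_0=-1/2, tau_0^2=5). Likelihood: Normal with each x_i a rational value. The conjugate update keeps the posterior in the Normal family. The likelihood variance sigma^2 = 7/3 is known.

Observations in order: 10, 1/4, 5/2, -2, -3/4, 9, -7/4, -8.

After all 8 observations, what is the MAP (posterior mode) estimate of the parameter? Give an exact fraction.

obs 1: x=10 → posterior Normal(293/44, 35/22)
obs 2: x=1/4 → posterior Normal(601/148, 35/37)
obs 3: x=5/2 → posterior Normal(751/208, 35/52)
obs 4: x=-2 → posterior Normal(631/268, 35/67)
obs 5: x=-3/4 → posterior Normal(293/164, 35/82)
obs 6: x=9 → posterior Normal(563/194, 35/97)
obs 7: x=-7/4 → posterior Normal(1021/448, 5/16)
obs 8: x=-8 → posterior Normal(541/508, 35/127)

541/508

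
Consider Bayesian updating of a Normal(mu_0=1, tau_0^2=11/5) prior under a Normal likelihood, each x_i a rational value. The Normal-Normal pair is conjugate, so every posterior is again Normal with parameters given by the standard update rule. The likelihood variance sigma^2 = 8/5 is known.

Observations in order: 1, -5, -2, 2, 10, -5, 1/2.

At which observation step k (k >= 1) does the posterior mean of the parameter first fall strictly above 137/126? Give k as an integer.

k = 5

obs 1: x=1 → posterior Normal(1, 88/95)
obs 2: x=-5 → posterior Normal(-6/5, 44/75)
obs 3: x=-2 → posterior Normal(-58/41, 88/205)
obs 4: x=2 → posterior Normal(-9/13, 22/65)
obs 5: x=10 → posterior Normal(74/63, 88/315)
obs 6: x=-5 → posterior Normal(19/74, 44/185)
obs 7: x=1/2 → posterior Normal(49/170, 88/425)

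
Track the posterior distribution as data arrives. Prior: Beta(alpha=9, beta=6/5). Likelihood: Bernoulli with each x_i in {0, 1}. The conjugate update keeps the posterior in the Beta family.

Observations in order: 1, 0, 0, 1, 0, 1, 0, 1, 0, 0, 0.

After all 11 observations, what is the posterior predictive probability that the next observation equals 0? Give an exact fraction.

41/106

obs 1: x=1 → posterior Beta(10, 6/5)
obs 2: x=0 → posterior Beta(10, 11/5)
obs 3: x=0 → posterior Beta(10, 16/5)
obs 4: x=1 → posterior Beta(11, 16/5)
obs 5: x=0 → posterior Beta(11, 21/5)
obs 6: x=1 → posterior Beta(12, 21/5)
obs 7: x=0 → posterior Beta(12, 26/5)
obs 8: x=1 → posterior Beta(13, 26/5)
obs 9: x=0 → posterior Beta(13, 31/5)
obs 10: x=0 → posterior Beta(13, 36/5)
obs 11: x=0 → posterior Beta(13, 41/5)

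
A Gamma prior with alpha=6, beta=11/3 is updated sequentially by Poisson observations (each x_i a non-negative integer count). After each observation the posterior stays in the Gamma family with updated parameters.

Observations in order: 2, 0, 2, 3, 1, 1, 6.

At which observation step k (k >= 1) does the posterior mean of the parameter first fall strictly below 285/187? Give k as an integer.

k = 2

obs 1: x=2 → posterior Gamma(8, 14/3)
obs 2: x=0 → posterior Gamma(8, 17/3)
obs 3: x=2 → posterior Gamma(10, 20/3)
obs 4: x=3 → posterior Gamma(13, 23/3)
obs 5: x=1 → posterior Gamma(14, 26/3)
obs 6: x=1 → posterior Gamma(15, 29/3)
obs 7: x=6 → posterior Gamma(21, 32/3)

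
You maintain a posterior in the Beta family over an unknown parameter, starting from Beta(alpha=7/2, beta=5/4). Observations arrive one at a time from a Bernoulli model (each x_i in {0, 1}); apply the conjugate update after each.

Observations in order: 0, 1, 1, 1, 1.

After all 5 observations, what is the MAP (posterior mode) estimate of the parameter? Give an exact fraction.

26/31

obs 1: x=0 → posterior Beta(7/2, 9/4)
obs 2: x=1 → posterior Beta(9/2, 9/4)
obs 3: x=1 → posterior Beta(11/2, 9/4)
obs 4: x=1 → posterior Beta(13/2, 9/4)
obs 5: x=1 → posterior Beta(15/2, 9/4)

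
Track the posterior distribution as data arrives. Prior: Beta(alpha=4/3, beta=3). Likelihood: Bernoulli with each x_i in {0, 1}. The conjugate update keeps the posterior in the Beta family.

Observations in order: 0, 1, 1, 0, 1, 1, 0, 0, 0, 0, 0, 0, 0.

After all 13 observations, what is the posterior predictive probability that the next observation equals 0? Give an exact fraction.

9/13

obs 1: x=0 → posterior Beta(4/3, 4)
obs 2: x=1 → posterior Beta(7/3, 4)
obs 3: x=1 → posterior Beta(10/3, 4)
obs 4: x=0 → posterior Beta(10/3, 5)
obs 5: x=1 → posterior Beta(13/3, 5)
obs 6: x=1 → posterior Beta(16/3, 5)
obs 7: x=0 → posterior Beta(16/3, 6)
obs 8: x=0 → posterior Beta(16/3, 7)
obs 9: x=0 → posterior Beta(16/3, 8)
obs 10: x=0 → posterior Beta(16/3, 9)
obs 11: x=0 → posterior Beta(16/3, 10)
obs 12: x=0 → posterior Beta(16/3, 11)
obs 13: x=0 → posterior Beta(16/3, 12)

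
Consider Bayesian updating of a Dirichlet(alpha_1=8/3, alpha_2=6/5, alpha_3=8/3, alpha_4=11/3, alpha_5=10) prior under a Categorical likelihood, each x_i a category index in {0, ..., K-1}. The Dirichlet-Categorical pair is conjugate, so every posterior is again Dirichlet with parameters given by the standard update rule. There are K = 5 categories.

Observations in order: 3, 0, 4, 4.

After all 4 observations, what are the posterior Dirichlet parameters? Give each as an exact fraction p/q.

alpha_1=11/3, alpha_2=6/5, alpha_3=8/3, alpha_4=14/3, alpha_5=12

obs 1: x=3 → posterior Dirichlet(8/3, 6/5, 8/3, 14/3, 10)
obs 2: x=0 → posterior Dirichlet(11/3, 6/5, 8/3, 14/3, 10)
obs 3: x=4 → posterior Dirichlet(11/3, 6/5, 8/3, 14/3, 11)
obs 4: x=4 → posterior Dirichlet(11/3, 6/5, 8/3, 14/3, 12)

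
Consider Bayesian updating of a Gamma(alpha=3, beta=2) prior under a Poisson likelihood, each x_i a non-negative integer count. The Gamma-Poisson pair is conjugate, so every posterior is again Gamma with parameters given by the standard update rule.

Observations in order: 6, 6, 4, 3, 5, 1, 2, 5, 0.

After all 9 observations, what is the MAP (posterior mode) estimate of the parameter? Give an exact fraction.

34/11

obs 1: x=6 → posterior Gamma(9, 3)
obs 2: x=6 → posterior Gamma(15, 4)
obs 3: x=4 → posterior Gamma(19, 5)
obs 4: x=3 → posterior Gamma(22, 6)
obs 5: x=5 → posterior Gamma(27, 7)
obs 6: x=1 → posterior Gamma(28, 8)
obs 7: x=2 → posterior Gamma(30, 9)
obs 8: x=5 → posterior Gamma(35, 10)
obs 9: x=0 → posterior Gamma(35, 11)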